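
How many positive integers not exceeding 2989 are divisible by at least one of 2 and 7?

1494 + 427 − 213 = 1708

1708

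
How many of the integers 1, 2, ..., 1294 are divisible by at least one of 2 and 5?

776

By inclusion-exclusion,
floor(1294/2) + floor(1294/5) − floor(1294/10) = 647 + 258 − 129 = 776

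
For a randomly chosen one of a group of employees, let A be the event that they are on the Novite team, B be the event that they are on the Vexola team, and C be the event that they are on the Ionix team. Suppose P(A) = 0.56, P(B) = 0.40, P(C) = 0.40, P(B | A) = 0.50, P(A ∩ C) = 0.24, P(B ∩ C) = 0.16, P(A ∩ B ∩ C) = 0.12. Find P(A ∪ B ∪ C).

0.80

P(A ∩ B) = P(A)·P(B|A) = 0.56 × 0.50 = 0.28
Using inclusion–exclusion:
P(A ∪ B ∪ C) = 0.56 + 0.40 + 0.40 − 0.28 − 0.24 − 0.16 + 0.12 = 0.80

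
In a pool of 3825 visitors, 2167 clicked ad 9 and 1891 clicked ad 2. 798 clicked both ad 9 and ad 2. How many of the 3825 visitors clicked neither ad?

|union| = 2167 + 1891 − 798 = 3260
None: 3825 − 3260 = 565

565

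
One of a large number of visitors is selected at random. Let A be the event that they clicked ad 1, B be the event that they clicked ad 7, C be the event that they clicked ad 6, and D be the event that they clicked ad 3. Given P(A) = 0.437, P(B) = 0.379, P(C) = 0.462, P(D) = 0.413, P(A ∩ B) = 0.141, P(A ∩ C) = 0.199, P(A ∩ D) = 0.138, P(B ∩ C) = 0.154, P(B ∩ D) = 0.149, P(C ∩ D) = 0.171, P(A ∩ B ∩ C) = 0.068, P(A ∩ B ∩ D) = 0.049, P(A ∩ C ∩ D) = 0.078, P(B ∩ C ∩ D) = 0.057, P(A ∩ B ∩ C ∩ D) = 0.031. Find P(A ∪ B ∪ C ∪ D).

P(A ∪ B ∪ C ∪ D) = 0.437 + 0.379 + 0.462 + 0.413 − 0.141 − 0.199 − 0.138 − 0.154 − 0.149 − 0.171 + 0.068 + 0.049 + 0.078 + 0.057 − 0.031 = 0.960

0.960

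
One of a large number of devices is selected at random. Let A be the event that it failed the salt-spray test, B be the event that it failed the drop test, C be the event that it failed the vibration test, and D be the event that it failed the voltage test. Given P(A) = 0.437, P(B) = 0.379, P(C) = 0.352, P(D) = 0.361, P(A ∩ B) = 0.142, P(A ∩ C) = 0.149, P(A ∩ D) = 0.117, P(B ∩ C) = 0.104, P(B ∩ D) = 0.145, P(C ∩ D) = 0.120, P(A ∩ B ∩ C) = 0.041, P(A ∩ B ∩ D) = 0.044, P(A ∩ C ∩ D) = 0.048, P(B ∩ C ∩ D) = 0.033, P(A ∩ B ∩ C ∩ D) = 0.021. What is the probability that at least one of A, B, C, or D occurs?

0.897

Apply inclusion-exclusion:
P(A ∪ B ∪ C ∪ D) = 0.437 + 0.379 + 0.352 + 0.361 − 0.142 − 0.149 − 0.117 − 0.104 − 0.145 − 0.120 + 0.041 + 0.044 + 0.048 + 0.033 − 0.021 = 0.897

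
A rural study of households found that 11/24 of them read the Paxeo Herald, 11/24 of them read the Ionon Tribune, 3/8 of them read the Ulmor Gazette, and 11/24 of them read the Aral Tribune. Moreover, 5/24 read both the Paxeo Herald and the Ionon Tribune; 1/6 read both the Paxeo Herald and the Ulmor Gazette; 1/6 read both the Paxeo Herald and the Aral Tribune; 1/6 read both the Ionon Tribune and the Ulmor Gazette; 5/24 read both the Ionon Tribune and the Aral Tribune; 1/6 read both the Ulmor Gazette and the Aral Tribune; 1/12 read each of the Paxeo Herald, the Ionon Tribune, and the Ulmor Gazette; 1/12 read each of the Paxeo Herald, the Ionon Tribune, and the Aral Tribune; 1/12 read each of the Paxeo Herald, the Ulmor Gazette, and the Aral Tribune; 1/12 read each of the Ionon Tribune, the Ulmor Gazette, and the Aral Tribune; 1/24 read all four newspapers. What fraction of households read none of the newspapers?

Apply inclusion-exclusion:
P(at least one) = 11/24 + 11/24 + 3/8 + 11/24 − 5/24 − 1/6 − 1/6 − 1/6 − 5/24 − 1/6 + 1/12 + 1/12 + 1/12 + 1/12 − 1/24 = 23/24
P(none) = 1 − 23/24 = 1/24

1/24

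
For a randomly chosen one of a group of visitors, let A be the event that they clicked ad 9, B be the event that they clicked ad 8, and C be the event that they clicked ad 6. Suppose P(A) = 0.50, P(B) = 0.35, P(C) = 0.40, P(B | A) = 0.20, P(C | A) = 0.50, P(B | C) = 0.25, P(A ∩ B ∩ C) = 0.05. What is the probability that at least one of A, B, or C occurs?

0.85

P(A ∩ B) = P(A)·P(B|A) = 0.50 × 0.20 = 0.10
P(A ∩ C) = P(A)·P(C|A) = 0.50 × 0.50 = 0.25
P(B ∩ C) = P(C)·P(B|C) = 0.40 × 0.25 = 0.10
By inclusion-exclusion,
P(A ∪ B ∪ C) = 0.50 + 0.35 + 0.40 − 0.10 − 0.25 − 0.10 + 0.05 = 0.85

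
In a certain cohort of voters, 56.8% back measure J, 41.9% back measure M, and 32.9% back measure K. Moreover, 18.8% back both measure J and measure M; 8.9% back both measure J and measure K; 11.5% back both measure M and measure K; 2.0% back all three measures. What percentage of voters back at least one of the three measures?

94.4%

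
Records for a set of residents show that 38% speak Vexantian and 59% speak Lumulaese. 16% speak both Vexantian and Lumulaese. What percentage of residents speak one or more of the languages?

By inclusion-exclusion,
P(≥1) = 38 + 59 − 16 = 81%

81%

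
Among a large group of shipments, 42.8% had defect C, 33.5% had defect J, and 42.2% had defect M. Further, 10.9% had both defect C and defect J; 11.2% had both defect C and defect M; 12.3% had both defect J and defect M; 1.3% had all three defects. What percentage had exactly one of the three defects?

53.6%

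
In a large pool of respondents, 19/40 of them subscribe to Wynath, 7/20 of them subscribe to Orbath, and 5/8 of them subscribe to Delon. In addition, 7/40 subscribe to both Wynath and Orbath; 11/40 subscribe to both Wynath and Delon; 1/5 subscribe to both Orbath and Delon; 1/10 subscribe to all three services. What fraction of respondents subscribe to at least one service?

9/10

Inclusion–exclusion gives
P(union) = 19/40 + 7/20 + 5/8 − 7/40 − 11/40 − 1/5 + 1/10 = 9/10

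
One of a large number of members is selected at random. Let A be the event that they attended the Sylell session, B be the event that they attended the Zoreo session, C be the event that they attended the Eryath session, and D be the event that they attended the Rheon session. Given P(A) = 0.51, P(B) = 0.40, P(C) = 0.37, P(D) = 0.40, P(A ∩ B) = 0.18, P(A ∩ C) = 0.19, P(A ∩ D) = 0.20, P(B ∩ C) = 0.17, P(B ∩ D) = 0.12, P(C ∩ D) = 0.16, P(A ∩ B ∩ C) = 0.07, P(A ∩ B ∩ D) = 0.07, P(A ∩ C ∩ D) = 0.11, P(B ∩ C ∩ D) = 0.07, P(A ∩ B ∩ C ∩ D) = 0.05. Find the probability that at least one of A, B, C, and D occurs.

Using inclusion–exclusion:
P(A ∪ B ∪ C ∪ D) = 0.51 + 0.40 + 0.37 + 0.40 − 0.18 − 0.19 − 0.20 − 0.17 − 0.12 − 0.16 + 0.07 + 0.07 + 0.11 + 0.07 − 0.05 = 0.93

0.93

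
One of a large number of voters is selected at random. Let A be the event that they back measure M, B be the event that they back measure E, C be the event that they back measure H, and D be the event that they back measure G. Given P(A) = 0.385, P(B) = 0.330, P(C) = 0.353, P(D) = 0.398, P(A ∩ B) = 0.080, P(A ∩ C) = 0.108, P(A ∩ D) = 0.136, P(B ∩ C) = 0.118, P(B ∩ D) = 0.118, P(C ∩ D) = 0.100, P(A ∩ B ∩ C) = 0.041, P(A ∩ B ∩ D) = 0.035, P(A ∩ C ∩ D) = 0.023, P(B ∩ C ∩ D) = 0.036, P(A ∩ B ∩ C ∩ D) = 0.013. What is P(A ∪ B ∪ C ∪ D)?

0.928

Using inclusion–exclusion:
P(A ∪ B ∪ C ∪ D) = 0.385 + 0.330 + 0.353 + 0.398 − 0.080 − 0.108 − 0.136 − 0.118 − 0.118 − 0.100 + 0.041 + 0.035 + 0.023 + 0.036 − 0.013 = 0.928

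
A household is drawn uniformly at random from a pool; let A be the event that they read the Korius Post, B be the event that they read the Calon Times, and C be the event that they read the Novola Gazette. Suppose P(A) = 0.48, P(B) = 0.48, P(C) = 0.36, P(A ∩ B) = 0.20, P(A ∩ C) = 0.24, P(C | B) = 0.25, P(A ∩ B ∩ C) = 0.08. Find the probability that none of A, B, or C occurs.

P(B ∩ C) = P(B)·P(C|B) = 0.48 × 0.25 = 0.12
Apply inclusion-exclusion:
P(A ∪ B ∪ C) = 0.48 + 0.48 + 0.36 − 0.20 − 0.24 − 0.12 + 0.08 = 0.84
P(none) = 1 − 0.84 = 0.16

0.16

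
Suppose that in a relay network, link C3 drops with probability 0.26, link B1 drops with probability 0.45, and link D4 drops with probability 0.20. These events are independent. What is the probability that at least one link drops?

0.6744

P(none) = (1 − 0.26) × (1 − 0.45) × (1 − 0.20) = 0.74 × 0.55 × 0.80 = 0.3256
P(at least one) = 1 − 0.3256 = 0.6744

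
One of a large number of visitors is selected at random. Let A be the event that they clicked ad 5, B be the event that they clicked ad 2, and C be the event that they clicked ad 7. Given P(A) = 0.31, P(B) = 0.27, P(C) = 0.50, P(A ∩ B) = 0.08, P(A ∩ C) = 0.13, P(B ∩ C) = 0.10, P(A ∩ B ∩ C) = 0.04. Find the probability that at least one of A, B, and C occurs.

P(A ∪ B ∪ C) = 0.31 + 0.27 + 0.50 − 0.08 − 0.13 − 0.10 + 0.04 = 0.81

0.81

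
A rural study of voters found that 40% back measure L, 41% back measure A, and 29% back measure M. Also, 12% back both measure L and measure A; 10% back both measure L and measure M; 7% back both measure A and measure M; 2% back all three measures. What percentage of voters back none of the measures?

P(union) = 40 + 41 + 29 − 12 − 10 − 7 + 2 = 83%
P(none) = 100% − 83% = 17%

17%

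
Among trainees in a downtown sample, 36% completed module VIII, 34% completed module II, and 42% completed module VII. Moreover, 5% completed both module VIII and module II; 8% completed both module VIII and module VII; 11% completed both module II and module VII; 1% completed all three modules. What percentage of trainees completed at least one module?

Apply inclusion-exclusion:
P(union) = 36 + 34 + 42 − 5 − 8 − 11 + 1 = 89%

89%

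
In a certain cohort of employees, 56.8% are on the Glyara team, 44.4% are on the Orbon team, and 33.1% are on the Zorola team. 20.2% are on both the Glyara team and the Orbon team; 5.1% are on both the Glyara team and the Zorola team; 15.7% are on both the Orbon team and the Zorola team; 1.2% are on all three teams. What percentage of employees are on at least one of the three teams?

Using inclusion–exclusion:
P(at least one) = 56.8 + 44.4 + 33.1 − 20.2 − 5.1 − 15.7 + 1.2 = 94.5%

94.5%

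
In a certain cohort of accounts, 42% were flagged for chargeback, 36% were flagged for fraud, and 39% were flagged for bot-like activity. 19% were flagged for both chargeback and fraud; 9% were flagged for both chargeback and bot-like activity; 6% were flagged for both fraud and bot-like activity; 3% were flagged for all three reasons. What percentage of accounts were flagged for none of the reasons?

14%

By inclusion-exclusion,
P(at least one) = 42 + 36 + 39 − 19 − 9 − 6 + 3 = 86%
P(none) = 100% − 86% = 14%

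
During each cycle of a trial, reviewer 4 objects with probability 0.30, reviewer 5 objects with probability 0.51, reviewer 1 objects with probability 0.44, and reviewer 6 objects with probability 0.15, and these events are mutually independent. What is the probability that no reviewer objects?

0.163268

P(none) = (1 − 0.30) × (1 − 0.51) × (1 − 0.44) × (1 − 0.15) = 0.70 × 0.49 × 0.56 × 0.85 = 0.163268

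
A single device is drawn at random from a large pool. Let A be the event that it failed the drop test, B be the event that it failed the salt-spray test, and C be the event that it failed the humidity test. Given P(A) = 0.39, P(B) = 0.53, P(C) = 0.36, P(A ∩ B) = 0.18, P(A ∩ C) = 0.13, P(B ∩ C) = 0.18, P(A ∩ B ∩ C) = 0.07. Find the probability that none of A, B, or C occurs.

0.14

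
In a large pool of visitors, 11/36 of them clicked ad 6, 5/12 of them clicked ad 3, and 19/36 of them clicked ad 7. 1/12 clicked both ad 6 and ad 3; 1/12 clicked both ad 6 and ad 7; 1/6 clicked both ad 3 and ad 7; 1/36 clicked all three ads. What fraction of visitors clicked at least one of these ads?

Using inclusion–exclusion:
P(union) = 11/36 + 5/12 + 19/36 − 1/12 − 1/12 − 1/6 + 1/36 = 17/18

17/18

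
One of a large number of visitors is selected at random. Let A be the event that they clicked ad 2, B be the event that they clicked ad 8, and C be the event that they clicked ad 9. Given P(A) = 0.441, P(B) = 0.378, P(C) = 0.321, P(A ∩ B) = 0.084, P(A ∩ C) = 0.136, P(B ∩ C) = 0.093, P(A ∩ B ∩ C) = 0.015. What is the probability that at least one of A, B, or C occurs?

0.842

Apply inclusion-exclusion:
P(A ∪ B ∪ C) = 0.441 + 0.378 + 0.321 − 0.084 − 0.136 − 0.093 + 0.015 = 0.842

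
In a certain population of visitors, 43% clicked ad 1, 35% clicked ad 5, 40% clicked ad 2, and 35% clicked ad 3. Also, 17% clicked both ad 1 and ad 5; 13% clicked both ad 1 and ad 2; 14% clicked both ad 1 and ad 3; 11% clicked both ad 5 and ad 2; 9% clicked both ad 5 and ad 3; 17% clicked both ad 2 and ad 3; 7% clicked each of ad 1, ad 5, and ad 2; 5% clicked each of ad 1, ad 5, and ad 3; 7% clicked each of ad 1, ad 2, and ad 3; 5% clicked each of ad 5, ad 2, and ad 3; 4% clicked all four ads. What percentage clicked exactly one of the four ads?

47%

P(exactly one) = 43 + 35 + 40 + 35 − 2·17 − 2·13 − 2·14 − 2·11 − 2·9 − 2·17 + 3·7 + 3·5 + 3·7 + 3·5 − 4·4 = 47%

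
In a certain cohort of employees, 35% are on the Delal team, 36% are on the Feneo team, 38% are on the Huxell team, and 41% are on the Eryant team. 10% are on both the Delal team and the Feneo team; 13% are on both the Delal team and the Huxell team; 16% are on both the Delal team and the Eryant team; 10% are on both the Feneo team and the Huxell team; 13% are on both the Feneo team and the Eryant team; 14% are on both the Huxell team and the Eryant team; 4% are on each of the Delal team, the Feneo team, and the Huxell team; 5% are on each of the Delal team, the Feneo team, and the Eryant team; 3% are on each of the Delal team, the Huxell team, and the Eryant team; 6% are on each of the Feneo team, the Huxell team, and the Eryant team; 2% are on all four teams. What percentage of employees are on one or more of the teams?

90%

By inclusion-exclusion,
P(union) = 35 + 36 + 38 + 41 − 10 − 13 − 16 − 10 − 13 − 14 + 4 + 5 + 3 + 6 − 2 = 90%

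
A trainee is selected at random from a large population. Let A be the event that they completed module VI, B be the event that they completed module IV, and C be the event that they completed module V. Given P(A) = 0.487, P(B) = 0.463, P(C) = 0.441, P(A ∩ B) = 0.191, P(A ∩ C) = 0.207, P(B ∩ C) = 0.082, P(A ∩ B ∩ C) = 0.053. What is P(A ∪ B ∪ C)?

Inclusion–exclusion gives
P(A ∪ B ∪ C) = 0.487 + 0.463 + 0.441 − 0.191 − 0.207 − 0.082 + 0.053 = 0.964

0.964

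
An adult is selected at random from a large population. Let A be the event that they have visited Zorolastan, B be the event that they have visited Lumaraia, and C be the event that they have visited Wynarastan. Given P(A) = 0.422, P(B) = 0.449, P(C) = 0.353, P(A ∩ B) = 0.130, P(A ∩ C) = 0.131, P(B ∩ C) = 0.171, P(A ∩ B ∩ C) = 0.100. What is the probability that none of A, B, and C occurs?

0.108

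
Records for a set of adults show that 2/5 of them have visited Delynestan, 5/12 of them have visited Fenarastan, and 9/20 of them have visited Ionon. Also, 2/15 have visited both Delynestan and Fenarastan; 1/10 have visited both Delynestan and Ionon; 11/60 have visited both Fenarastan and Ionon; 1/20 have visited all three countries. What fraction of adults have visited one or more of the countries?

9/10

P(≥1) = 2/5 + 5/12 + 9/20 − 2/15 − 1/10 − 11/60 + 1/20 = 9/10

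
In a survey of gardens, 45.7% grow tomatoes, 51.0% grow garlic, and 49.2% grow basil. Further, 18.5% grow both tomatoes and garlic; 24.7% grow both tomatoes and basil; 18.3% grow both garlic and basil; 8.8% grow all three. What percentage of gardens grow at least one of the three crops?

93.2%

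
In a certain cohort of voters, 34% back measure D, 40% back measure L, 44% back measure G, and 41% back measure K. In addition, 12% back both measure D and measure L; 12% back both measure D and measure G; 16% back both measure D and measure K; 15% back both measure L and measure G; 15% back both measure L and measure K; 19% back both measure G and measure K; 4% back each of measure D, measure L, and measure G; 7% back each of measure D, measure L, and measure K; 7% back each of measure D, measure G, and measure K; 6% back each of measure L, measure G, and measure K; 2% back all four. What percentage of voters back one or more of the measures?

By inclusion–exclusion:
P(union) = 34 + 40 + 44 + 41 − 12 − 12 − 16 − 15 − 15 − 19 + 4 + 7 + 7 + 6 − 2 = 92%

92%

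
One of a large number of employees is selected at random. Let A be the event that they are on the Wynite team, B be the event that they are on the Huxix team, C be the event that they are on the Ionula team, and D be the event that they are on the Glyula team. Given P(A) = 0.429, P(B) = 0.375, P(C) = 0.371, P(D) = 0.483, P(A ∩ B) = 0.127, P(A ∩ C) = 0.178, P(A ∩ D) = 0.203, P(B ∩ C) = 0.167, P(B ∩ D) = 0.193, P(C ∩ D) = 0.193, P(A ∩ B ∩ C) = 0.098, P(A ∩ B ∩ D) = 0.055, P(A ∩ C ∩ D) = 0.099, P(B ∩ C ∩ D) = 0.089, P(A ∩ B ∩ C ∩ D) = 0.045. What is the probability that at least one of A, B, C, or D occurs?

P(A ∪ B ∪ C ∪ D) = 0.429 + 0.375 + 0.371 + 0.483 − 0.127 − 0.178 − 0.203 − 0.167 − 0.193 − 0.193 + 0.098 + 0.055 + 0.099 + 0.089 − 0.045 = 0.893

0.893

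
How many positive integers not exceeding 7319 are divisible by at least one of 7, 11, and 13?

2054

1045 + 665 + 563 − 95 − 80 − 51 + 7 = 2054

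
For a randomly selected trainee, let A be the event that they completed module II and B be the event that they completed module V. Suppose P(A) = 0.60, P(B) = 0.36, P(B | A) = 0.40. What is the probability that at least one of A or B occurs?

P(A ∩ B) = P(A)·P(B|A) = 0.60 × 0.40 = 0.24
P(A ∪ B) = 0.60 + 0.36 − 0.24 = 0.72

0.72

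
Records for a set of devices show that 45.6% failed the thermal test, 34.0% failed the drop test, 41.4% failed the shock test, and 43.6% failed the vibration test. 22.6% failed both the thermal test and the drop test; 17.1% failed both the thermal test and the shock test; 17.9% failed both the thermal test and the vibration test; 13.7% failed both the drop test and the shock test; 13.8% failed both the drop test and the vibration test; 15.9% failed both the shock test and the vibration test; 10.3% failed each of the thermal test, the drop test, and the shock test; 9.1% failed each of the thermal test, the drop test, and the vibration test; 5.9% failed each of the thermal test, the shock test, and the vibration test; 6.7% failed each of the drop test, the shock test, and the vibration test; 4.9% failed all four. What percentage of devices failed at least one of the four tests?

90.7%

By inclusion–exclusion:
P(≥1) = 45.6 + 34.0 + 41.4 + 43.6 − 22.6 − 17.1 − 17.9 − 13.7 − 13.8 − 15.9 + 10.3 + 9.1 + 5.9 + 6.7 − 4.9 = 90.7%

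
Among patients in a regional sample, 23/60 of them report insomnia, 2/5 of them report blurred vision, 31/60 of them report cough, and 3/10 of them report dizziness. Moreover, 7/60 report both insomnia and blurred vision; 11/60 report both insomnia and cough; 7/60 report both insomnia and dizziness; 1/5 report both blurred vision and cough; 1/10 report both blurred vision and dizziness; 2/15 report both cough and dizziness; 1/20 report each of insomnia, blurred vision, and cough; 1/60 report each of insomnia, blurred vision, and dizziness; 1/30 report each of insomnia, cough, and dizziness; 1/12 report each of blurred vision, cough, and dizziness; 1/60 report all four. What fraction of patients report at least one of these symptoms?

By inclusion-exclusion,
P(at least one) = 23/60 + 2/5 + 31/60 + 3/10 − 7/60 − 11/60 − 7/60 − 1/5 − 1/10 − 2/15 + 1/20 + 1/60 + 1/30 + 1/12 − 1/60 = 11/12

11/12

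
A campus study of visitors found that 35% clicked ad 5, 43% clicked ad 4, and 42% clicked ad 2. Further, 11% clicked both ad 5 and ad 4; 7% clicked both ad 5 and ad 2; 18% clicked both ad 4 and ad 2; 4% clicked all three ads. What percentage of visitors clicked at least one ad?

Using inclusion–exclusion:
P(≥1) = 35 + 43 + 42 − 11 − 7 − 18 + 4 = 88%

88%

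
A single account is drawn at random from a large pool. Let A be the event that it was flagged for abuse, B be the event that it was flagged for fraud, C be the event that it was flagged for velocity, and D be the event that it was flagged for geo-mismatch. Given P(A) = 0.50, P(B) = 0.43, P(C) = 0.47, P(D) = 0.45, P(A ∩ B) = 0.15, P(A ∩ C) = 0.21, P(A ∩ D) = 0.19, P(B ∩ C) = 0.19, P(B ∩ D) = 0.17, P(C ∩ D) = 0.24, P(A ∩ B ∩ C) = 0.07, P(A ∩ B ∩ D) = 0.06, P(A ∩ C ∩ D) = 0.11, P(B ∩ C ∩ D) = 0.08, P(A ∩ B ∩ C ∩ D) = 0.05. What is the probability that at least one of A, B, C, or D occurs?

0.97

By inclusion–exclusion:
P(A ∪ B ∪ C ∪ D) = 0.50 + 0.43 + 0.47 + 0.45 − 0.15 − 0.21 − 0.19 − 0.19 − 0.17 − 0.24 + 0.07 + 0.06 + 0.11 + 0.08 − 0.05 = 0.97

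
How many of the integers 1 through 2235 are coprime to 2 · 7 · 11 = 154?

871

⌊2235/2⌋ + ⌊2235/7⌋ + ⌊2235/11⌋ − ⌊2235/14⌋ − ⌊2235/22⌋ − ⌊2235/77⌋ + ⌊2235/154⌋ = 1117 + 319 + 203 − 159 − 101 − 29 + 14 = 1364
2235 − 1364 = 871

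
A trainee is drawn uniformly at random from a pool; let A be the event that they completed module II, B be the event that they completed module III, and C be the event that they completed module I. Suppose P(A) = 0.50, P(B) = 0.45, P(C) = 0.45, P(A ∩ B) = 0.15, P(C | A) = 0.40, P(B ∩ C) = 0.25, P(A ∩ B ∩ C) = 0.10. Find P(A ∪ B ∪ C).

P(A ∩ C) = P(A)·P(C|A) = 0.50 × 0.40 = 0.20
P(A ∪ B ∪ C) = 0.50 + 0.45 + 0.45 − 0.15 − 0.20 − 0.25 + 0.10 = 0.90

0.90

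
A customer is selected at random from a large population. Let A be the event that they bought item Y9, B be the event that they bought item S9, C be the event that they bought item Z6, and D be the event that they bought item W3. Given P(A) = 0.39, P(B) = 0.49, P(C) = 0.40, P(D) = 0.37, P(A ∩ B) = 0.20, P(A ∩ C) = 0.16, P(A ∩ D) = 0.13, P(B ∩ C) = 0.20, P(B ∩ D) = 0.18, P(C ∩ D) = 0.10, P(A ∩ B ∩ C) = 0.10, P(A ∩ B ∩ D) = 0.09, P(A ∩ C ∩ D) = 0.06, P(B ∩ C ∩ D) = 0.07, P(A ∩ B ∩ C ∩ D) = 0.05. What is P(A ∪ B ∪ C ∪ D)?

P(A ∪ B ∪ C ∪ D) = 0.39 + 0.49 + 0.40 + 0.37 − 0.20 − 0.16 − 0.13 − 0.20 − 0.18 − 0.10 + 0.10 + 0.09 + 0.06 + 0.07 − 0.05 = 0.95

0.95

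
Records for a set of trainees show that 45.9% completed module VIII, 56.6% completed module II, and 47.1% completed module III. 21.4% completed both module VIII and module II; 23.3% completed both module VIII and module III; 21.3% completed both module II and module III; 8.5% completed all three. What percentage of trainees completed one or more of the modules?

By inclusion–exclusion:
P(at least one) = 45.9 + 56.6 + 47.1 − 21.4 − 23.3 − 21.3 + 8.5 = 92.1%

92.1%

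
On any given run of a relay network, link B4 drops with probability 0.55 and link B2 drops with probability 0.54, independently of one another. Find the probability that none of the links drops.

Since the events are independent, P(none) is the product of the individual non-occurrence probabilities.
P(none) = (1 − 0.55) × (1 − 0.54) = 0.45 × 0.46 = 0.207

0.207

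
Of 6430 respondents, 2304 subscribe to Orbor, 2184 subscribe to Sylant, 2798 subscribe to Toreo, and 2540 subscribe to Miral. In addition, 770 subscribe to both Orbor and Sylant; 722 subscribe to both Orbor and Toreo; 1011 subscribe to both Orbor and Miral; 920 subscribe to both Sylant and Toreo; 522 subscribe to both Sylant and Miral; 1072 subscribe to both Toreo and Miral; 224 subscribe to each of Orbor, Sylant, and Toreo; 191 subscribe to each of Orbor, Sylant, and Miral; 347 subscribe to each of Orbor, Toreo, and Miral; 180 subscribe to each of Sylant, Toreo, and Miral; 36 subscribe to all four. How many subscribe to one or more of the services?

By inclusion–exclusion:
|at least one| = 2304 + 2184 + 2798 + 2540 − 770 − 722 − 1011 − 920 − 522 − 1072 + 224 + 191 + 347 + 180 − 36 = 5715

5715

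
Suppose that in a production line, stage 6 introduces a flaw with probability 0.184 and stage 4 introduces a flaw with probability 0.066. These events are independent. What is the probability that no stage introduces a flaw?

0.762144

P(none) = (1 − 0.184) × (1 − 0.066) = 0.816 × 0.934 = 0.762144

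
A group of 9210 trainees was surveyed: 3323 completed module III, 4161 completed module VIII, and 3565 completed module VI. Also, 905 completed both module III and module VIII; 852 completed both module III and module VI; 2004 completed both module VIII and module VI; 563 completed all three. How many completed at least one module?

By inclusion-exclusion,
|at least one| = 3323 + 4161 + 3565 − 905 − 852 − 2004 + 563 = 7851

7851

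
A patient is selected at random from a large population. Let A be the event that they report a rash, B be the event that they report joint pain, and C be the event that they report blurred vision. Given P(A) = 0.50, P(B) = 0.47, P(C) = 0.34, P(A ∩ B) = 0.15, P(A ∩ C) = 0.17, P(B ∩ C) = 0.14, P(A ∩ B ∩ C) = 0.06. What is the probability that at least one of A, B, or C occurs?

By inclusion–exclusion:
P(A ∪ B ∪ C) = 0.50 + 0.47 + 0.34 − 0.15 − 0.17 − 0.14 + 0.06 = 0.91

0.91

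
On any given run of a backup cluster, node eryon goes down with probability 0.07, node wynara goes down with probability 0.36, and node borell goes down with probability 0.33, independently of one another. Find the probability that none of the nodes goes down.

0.398784

P(none) = (1 − 0.07) × (1 − 0.36) × (1 − 0.33) = 0.93 × 0.64 × 0.67 = 0.398784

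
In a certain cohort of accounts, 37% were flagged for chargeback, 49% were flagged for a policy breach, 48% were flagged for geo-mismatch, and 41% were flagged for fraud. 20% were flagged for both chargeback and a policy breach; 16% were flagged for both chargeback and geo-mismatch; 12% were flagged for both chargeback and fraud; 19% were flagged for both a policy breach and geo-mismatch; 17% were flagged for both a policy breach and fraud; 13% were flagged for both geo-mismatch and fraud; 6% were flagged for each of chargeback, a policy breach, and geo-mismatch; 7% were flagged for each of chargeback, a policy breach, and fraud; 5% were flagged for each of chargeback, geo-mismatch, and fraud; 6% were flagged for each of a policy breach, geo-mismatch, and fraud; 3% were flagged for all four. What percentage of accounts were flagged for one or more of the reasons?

Apply inclusion-exclusion:
P(at least one) = 37 + 49 + 48 + 41 − 20 − 16 − 12 − 19 − 17 − 13 + 6 + 7 + 5 + 6 − 3 = 99%

99%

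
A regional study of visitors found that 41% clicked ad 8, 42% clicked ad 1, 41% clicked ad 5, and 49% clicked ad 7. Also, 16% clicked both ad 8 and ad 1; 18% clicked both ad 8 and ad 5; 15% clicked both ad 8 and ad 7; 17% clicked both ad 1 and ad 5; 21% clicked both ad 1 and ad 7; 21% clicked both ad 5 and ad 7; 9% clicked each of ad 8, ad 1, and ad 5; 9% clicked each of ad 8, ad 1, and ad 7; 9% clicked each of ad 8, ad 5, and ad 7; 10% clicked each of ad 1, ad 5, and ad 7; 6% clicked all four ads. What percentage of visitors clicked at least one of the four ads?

Using inclusion–exclusion:
P(union) = 41 + 42 + 41 + 49 − 16 − 18 − 15 − 17 − 21 − 21 + 9 + 9 + 9 + 10 − 6 = 96%

96%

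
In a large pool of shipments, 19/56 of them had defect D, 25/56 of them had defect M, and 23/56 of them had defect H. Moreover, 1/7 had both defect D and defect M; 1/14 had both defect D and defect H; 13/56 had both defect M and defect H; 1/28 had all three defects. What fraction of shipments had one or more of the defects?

Using inclusion–exclusion:
P(at least one) = 19/56 + 25/56 + 23/56 − 1/7 − 1/14 − 13/56 + 1/28 = 11/14

11/14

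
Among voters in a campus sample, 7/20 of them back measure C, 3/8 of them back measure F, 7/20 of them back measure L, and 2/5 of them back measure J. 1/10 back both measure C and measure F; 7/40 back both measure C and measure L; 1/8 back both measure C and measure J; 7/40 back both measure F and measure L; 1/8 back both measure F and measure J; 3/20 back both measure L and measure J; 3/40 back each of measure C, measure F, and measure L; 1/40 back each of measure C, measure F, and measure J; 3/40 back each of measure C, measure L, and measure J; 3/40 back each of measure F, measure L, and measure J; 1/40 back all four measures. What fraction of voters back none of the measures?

3/20

P(≥1) = 7/20 + 3/8 + 7/20 + 2/5 − 1/10 − 7/40 − 1/8 − 7/40 − 1/8 − 3/20 + 3/40 + 1/40 + 3/40 + 3/40 − 1/40 = 17/20
P(none) = 1 − 17/20 = 3/20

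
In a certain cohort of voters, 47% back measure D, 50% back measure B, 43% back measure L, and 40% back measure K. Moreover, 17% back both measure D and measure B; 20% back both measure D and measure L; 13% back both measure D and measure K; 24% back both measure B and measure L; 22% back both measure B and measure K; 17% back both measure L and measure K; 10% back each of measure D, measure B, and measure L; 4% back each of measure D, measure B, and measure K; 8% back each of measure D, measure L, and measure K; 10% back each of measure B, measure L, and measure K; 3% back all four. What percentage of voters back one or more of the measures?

96%

P(≥1) = 47 + 50 + 43 + 40 − 17 − 20 − 13 − 24 − 22 − 17 + 10 + 4 + 8 + 10 − 3 = 96%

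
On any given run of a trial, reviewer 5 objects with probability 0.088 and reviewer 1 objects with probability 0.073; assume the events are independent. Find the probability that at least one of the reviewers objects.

P(none) = (1 − 0.088) × (1 − 0.073) = 0.912 × 0.927 = 0.845424
P(at least one) = 1 − 0.845424 = 0.154576

0.154576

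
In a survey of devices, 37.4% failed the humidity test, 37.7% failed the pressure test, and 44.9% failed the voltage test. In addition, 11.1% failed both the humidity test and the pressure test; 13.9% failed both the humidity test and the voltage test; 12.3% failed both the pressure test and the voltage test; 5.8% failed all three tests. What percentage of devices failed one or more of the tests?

By inclusion-exclusion,
P(union) = 37.4 + 37.7 + 44.9 − 11.1 − 13.9 − 12.3 + 5.8 = 88.5%

88.5%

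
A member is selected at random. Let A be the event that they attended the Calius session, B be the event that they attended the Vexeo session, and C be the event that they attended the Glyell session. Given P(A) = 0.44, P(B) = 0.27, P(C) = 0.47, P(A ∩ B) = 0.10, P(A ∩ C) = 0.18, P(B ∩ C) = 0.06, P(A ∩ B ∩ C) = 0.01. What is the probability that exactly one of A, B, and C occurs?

0.53

Using the inclusion–exclusion count for exactly one event:
P(exactly one) = 0.44 + 0.27 + 0.47 − 2·0.10 − 2·0.18 − 2·0.06 + 3·0.01 = 0.53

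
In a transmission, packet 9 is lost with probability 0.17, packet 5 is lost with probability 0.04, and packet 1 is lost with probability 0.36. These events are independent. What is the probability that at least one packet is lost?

P(none) = (1 − 0.17) × (1 − 0.04) × (1 − 0.36) = 0.83 × 0.96 × 0.64 = 0.509952
P(at least one) = 1 − 0.509952 = 0.490048

0.490048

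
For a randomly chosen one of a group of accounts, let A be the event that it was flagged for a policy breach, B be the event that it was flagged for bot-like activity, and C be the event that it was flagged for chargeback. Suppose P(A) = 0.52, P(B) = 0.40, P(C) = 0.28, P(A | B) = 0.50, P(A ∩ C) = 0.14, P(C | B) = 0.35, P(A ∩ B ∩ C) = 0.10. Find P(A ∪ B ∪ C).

0.82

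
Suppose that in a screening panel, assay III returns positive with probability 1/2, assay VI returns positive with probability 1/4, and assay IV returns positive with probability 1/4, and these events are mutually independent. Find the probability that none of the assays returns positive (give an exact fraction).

9/32

P(none) = (1 − 1/2) × (1 − 1/4) × (1 − 1/4) = 1/2 × 3/4 × 3/4 = 9/32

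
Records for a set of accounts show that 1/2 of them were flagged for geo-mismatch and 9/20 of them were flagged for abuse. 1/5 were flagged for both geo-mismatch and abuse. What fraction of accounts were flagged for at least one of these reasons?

3/4

P(union) = 1/2 + 9/20 − 1/5 = 3/4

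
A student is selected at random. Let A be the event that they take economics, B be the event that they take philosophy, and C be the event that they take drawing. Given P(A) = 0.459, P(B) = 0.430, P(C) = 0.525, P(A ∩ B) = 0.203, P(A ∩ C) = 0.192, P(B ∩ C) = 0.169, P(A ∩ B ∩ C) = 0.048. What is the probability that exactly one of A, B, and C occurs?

P(exactly one) = 0.459 + 0.430 + 0.525 − 2·0.203 − 2·0.192 − 2·0.169 + 3·0.048 = 0.430

0.430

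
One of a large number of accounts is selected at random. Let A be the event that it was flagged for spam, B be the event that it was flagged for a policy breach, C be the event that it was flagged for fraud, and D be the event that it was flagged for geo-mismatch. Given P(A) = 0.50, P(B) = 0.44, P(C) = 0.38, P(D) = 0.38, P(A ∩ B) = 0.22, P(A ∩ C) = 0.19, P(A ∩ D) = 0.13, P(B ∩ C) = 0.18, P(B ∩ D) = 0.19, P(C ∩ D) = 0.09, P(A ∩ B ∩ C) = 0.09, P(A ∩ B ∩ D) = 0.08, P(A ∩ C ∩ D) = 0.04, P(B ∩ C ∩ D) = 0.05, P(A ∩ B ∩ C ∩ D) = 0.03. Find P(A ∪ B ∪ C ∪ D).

0.93

P(A ∪ B ∪ C ∪ D) = 0.50 + 0.44 + 0.38 + 0.38 − 0.22 − 0.19 − 0.13 − 0.18 − 0.19 − 0.09 + 0.09 + 0.08 + 0.04 + 0.05 − 0.03 = 0.93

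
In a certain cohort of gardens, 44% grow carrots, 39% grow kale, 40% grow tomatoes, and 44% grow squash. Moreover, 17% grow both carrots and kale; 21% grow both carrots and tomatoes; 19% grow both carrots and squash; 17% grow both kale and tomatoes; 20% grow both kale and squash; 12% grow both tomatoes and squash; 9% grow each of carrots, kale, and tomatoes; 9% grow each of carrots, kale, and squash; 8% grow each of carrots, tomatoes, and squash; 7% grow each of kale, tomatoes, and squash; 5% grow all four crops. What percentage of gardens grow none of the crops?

P(union) = 44 + 39 + 40 + 44 − 17 − 21 − 19 − 17 − 20 − 12 + 9 + 9 + 8 + 7 − 5 = 89%
P(none) = 100% − 89% = 11%

11%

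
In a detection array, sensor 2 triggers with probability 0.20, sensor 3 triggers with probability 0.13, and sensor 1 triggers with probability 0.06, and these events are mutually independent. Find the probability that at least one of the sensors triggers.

0.34576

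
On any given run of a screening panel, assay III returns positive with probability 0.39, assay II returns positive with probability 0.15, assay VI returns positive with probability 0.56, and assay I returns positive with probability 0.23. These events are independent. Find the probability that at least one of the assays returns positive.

0.8243322

P(none) = (1 − 0.39) × (1 − 0.15) × (1 − 0.56) × (1 − 0.23) = 0.61 × 0.85 × 0.44 × 0.77 = 0.1756678
P(at least one) = 1 − 0.1756678 = 0.8243322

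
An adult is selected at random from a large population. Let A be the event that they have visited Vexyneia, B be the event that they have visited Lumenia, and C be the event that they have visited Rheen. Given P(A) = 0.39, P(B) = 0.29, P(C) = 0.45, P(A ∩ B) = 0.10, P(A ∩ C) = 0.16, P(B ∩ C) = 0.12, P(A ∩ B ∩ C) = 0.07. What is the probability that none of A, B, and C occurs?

Inclusion–exclusion gives
P(A ∪ B ∪ C) = 0.39 + 0.29 + 0.45 − 0.10 − 0.16 − 0.12 + 0.07 = 0.82
P(none) = 1 − 0.82 = 0.18

0.18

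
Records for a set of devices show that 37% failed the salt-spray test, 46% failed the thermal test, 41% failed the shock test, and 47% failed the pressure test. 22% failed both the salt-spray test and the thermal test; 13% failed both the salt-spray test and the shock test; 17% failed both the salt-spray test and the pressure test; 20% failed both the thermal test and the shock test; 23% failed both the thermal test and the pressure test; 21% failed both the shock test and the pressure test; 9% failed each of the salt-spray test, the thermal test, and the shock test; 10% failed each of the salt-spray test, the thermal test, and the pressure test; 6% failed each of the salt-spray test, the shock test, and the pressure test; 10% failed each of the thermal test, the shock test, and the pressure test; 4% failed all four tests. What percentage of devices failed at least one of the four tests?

86%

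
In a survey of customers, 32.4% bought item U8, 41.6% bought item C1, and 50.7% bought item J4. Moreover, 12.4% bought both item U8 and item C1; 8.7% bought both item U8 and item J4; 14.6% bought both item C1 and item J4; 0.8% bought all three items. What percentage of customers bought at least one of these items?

P(≥1) = 32.4 + 41.6 + 50.7 − 12.4 − 8.7 − 14.6 + 0.8 = 89.8%

89.8%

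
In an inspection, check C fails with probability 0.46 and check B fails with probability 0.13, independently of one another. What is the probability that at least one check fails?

Independence gives P(none) = ∏(1 − pᵢ).
P(none) = (1 − 0.46) × (1 − 0.13) = 0.54 × 0.87 = 0.4698
P(at least one) = 1 − 0.4698 = 0.5302

0.5302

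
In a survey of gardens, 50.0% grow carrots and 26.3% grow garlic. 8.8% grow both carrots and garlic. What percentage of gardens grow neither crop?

32.5%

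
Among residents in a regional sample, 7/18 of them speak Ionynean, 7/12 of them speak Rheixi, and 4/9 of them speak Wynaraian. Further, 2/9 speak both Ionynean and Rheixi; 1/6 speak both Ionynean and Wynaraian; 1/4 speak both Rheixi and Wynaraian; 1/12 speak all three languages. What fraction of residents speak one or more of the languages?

31/36

P(union) = 7/18 + 7/12 + 4/9 − 2/9 − 1/6 − 1/4 + 1/12 = 31/36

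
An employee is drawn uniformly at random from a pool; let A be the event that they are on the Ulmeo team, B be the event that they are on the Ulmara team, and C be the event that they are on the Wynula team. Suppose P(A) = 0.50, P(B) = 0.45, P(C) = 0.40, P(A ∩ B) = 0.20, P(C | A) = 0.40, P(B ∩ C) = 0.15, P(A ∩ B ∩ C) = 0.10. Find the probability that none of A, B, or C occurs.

P(A ∩ C) = P(A)·P(C|A) = 0.50 × 0.40 = 0.20
P(A ∪ B ∪ C) = 0.50 + 0.45 + 0.40 − 0.20 − 0.20 − 0.15 + 0.10 = 0.90
P(none) = 1 − 0.90 = 0.10

0.10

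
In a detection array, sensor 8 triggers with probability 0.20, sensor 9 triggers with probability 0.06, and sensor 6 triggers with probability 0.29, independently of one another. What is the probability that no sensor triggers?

0.53392

P(none) = (1 − 0.20) × (1 − 0.06) × (1 − 0.29) = 0.80 × 0.94 × 0.71 = 0.53392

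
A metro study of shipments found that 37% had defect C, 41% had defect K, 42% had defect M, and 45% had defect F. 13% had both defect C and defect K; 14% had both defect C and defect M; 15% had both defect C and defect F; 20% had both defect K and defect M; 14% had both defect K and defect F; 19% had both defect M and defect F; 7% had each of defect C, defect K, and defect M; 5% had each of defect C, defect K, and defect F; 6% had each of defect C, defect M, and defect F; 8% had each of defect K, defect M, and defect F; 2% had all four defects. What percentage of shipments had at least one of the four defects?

P(union) = 37 + 41 + 42 + 45 − 13 − 14 − 15 − 20 − 14 − 19 + 7 + 5 + 6 + 8 − 2 = 94%

94%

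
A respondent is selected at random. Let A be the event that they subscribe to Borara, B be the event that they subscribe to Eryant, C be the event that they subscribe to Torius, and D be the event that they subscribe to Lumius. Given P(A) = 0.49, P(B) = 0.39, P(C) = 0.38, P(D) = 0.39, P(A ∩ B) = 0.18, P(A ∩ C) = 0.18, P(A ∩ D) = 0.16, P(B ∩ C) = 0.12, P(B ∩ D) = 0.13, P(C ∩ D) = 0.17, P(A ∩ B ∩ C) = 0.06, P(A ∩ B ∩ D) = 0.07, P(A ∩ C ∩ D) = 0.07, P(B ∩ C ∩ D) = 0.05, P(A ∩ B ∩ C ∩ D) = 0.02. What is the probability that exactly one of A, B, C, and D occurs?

By inclusion–exclusion (exactly-one form):
P(exactly one) = 0.49 + 0.39 + 0.38 + 0.39 − 2·0.18 − 2·0.18 − 2·0.16 − 2·0.12 − 2·0.13 − 2·0.17 + 3·0.06 + 3·0.07 + 3·0.07 + 3·0.05 − 4·0.02 = 0.44

0.44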